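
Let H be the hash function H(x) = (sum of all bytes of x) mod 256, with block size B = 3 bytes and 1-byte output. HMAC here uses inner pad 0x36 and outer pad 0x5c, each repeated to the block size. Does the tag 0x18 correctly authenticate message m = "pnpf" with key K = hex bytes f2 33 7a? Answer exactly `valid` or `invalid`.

invalid

Key hex bytes f2 33 7a is exactly B = 3 bytes: K' = f2 33 7a.
K' ⊕ ipad = c4 05 4c; K' ⊕ opad = ae 6f 26.
Inner hash: sum = 196+5+76+112+110+112+102 = 713; mod 256 = 201 → c9.
Outer hash (recomputed tag): sum = 174+111+38+201 = 524; mod 256 = 12 → 0c.
Recomputed tag = 0c; claimed = 18 → mismatch.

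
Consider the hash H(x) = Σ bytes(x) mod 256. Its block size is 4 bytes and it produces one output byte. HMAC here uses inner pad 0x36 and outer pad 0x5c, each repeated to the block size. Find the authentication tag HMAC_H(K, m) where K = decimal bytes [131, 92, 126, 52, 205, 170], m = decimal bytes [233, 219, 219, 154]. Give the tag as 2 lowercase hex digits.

Key decimal bytes [131, 92, 126, 52, 205, 170] = 83 5c 7e 34 cd aa is 6 bytes > B = 4, so hash it first: H(key) = 08, then zero-pad to 4 bytes: K' = 08 00 00 00.
K' ⊕ ipad = 3e 36 36 36.  K' ⊕ opad = 54 5c 5c 5c.
Inner input = (K'⊕ipad) ∥ m = 3e 36 36 36 ∥ e9 db db 9a.
Inner hash: sum = 62+54+54+54+233+219+219+154 = 1049; mod 256 = 25 → 19.
Outer input = (K'⊕opad) ∥ inner = 54 5c 5c 5c ∥ 19.
Outer hash (tag): sum = 84+92+92+92+25 = 385; mod 256 = 129 → 81.

81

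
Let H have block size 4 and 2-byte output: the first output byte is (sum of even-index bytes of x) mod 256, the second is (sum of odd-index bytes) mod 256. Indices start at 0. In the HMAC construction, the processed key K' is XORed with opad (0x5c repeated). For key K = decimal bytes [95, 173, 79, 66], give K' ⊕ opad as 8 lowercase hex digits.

Key decimal bytes [95, 173, 79, 66] = 5f ad 4f 42 is exactly B = 4 bytes: K' = 5f ad 4f 42.
XOR each byte with 0x5c: 5f⊕5c=03, ad⊕5c=f1, 4f⊕5c=13, 42⊕5c=1e.

03f1131e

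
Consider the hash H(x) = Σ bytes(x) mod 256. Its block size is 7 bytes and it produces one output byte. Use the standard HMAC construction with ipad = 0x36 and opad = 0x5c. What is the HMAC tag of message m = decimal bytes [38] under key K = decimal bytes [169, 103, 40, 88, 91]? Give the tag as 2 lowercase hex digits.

e2

Key decimal bytes [169, 103, 40, 88, 91] = a9 67 28 58 5b is 5 bytes ≤ B = 7; zero-pad to 7 bytes: K' = a9 67 28 58 5b 00 00.
K' ⊕ ipad = 9f 51 1e 6e 6d 36 36.  K' ⊕ opad = f5 3b 74 04 07 5c 5c.
Inner input = (K'⊕ipad) ∥ m = 9f 51 1e 6e 6d 36 36 ∥ 26.
Inner hash: sum = 159+81+30+110+109+54+54+38 = 635; mod 256 = 123 → 7b.
Outer input = (K'⊕opad) ∥ inner = f5 3b 74 04 07 5c 5c ∥ 7b.
Outer hash (tag): sum = 245+59+116+4+7+92+92+123 = 738; mod 256 = 226 → e2.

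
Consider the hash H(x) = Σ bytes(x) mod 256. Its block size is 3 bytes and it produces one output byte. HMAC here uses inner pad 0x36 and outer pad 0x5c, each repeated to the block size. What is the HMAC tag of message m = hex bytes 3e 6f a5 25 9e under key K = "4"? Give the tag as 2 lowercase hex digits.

Key "4" = 34 is 1 byte ≤ B = 3; zero-pad to 3 bytes: K' = 34 00 00.
K' ⊕ ipad = 02 36 36.  K' ⊕ opad = 68 5c 5c.
Inner input = (K'⊕ipad) ∥ m = 02 36 36 ∥ 3e 6f a5 25 9e.
Inner hash: sum = 2+54+54+62+111+165+37+158 = 643; mod 256 = 131 → 83.
Outer input = (K'⊕opad) ∥ inner = 68 5c 5c ∥ 83.
Outer hash (tag): sum = 104+92+92+131 = 419; mod 256 = 163 → a3.

a3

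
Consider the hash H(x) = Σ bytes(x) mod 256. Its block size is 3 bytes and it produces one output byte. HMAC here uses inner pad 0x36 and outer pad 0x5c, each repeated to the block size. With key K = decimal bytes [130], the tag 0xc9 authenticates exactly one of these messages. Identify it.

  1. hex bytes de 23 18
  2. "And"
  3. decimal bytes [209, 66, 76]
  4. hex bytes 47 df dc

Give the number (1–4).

2

Key decimal bytes [130] = 82 is 1 byte ≤ B = 3; zero-pad to 3 bytes: K' = 82 00 00.
K' ⊕ ipad = b4 36 36; K' ⊕ opad = de 5c 5c.
m1: inner = H(b4 36 36 de 23 18) = 39; tag = H(de 5c 5c 39) = cf
m2: inner = H(b4 36 36 41 6e 64) = 33; tag = H(de 5c 5c 33) = c9 ← matches
m3: inner = H(b4 36 36 d1 42 4c) = 7f; tag = H(de 5c 5c 7f) = 15
m4: inner = H(b4 36 36 47 df dc) = 22; tag = H(de 5c 5c 22) = b8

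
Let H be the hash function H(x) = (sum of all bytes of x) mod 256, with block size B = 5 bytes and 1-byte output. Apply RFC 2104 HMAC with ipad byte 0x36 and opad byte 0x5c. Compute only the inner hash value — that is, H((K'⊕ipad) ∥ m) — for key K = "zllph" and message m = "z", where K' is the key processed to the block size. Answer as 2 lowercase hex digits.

Key "zllph" = 7a 6c 6c 70 68 is exactly B = 5 bytes: K' = 7a 6c 6c 70 68.
K' ⊕ ipad = 4c 5a 5a 46 5e.
Inner input = 4c 5a 5a 46 5e ∥ 7a.
Inner hash: sum = 76+90+90+70+94+122 = 542; mod 256 = 30 → 1e.

1e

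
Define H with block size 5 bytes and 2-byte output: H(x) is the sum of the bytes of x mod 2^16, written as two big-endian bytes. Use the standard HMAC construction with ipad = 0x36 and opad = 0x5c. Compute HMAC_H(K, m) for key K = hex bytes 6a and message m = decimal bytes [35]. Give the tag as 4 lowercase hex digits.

01fe

Key hex bytes 6a is 1 byte ≤ B = 5; zero-pad to 5 bytes: K' = 6a 00 00 00 00.
K' ⊕ ipad = 5c 36 36 36 36.  K' ⊕ opad = 36 5c 5c 5c 5c.
Inner input = (K'⊕ipad) ∥ m = 5c 36 36 36 36 ∥ 23.
Inner hash: sum = 92+54+54+54+54+35 = 343 → 01 57.
Outer input = (K'⊕opad) ∥ inner = 36 5c 5c 5c 5c ∥ 01 57.
Outer hash (tag): sum = 54+92+92+92+92+1+87 = 510 → 01 fe.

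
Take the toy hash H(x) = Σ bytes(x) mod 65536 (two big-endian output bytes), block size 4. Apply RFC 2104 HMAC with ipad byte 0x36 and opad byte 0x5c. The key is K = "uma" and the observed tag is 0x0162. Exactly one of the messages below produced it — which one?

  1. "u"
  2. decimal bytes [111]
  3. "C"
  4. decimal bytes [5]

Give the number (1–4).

Key "uma" = 75 6d 61 is 3 bytes ≤ B = 4; zero-pad to 4 bytes: K' = 75 6d 61 00.
K' ⊕ ipad = 43 5b 57 36; K' ⊕ opad = 29 31 3d 5c.
m1: inner = H(43 5b 57 36 75) = 01 a0; tag = H(29 31 3d 5c 01 a0) = 0194
m2: inner = H(43 5b 57 36 6f) = 01 9a; tag = H(29 31 3d 5c 01 9a) = 018e
m3: inner = H(43 5b 57 36 43) = 01 6e; tag = H(29 31 3d 5c 01 6e) = 0162 ← matches
m4: inner = H(43 5b 57 36 05) = 01 30; tag = H(29 31 3d 5c 01 30) = 0124

3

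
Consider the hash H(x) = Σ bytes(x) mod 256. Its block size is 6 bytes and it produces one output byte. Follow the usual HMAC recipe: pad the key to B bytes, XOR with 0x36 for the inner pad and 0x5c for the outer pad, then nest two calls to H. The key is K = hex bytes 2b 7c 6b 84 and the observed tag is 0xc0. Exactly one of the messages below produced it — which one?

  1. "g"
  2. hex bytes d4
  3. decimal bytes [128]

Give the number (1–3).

Key hex bytes 2b 7c 6b 84 is 4 bytes ≤ B = 6; zero-pad to 6 bytes: K' = 2b 7c 6b 84 00 00.
K' ⊕ ipad = 1d 4a 5d b2 36 36; K' ⊕ opad = 77 20 37 d8 5c 5c.
m1: inner = H(1d 4a 5d b2 36 36 67) = 49; tag = H(77 20 37 d8 5c 5c 49) = a7
m2: inner = H(1d 4a 5d b2 36 36 d4) = b6; tag = H(77 20 37 d8 5c 5c b6) = 14
m3: inner = H(1d 4a 5d b2 36 36 80) = 62; tag = H(77 20 37 d8 5c 5c 62) = c0 ← matches

3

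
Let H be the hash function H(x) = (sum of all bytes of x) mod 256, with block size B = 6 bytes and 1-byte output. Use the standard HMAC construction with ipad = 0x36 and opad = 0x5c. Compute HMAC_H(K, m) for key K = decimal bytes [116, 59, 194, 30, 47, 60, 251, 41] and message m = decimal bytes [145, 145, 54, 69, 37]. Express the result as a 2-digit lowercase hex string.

Key decimal bytes [116, 59, 194, 30, 47, 60, 251, 41] = 74 3b c2 1e 2f 3c fb 29 is 8 bytes > B = 6, so hash it first: H(key) = 1e, then zero-pad to 6 bytes: K' = 1e 00 00 00 00 00.
K' ⊕ ipad = 28 36 36 36 36 36.  K' ⊕ opad = 42 5c 5c 5c 5c 5c.
Inner input = (K'⊕ipad) ∥ m = 28 36 36 36 36 36 ∥ 91 91 36 45 25.
Inner hash: sum = 40+54+54+54+54+54+145+145+54+69+37 = 760; mod 256 = 248 → f8.
Outer input = (K'⊕opad) ∥ inner = 42 5c 5c 5c 5c 5c ∥ f8.
Outer hash (tag): sum = 66+92+92+92+92+92+248 = 774; mod 256 = 6 → 06.

06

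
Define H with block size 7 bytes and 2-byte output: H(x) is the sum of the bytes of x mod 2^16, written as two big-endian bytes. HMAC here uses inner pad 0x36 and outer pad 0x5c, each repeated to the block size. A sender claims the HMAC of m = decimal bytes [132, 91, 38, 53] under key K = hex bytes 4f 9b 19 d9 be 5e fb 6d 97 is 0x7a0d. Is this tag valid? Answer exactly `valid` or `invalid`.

invalid

Key hex bytes 4f 9b 19 d9 be 5e fb 6d 97 is 9 bytes > B = 7, so hash it first: H(key) = 04 f7, then zero-pad to 7 bytes: K' = 04 f7 00 00 00 00 00.
K' ⊕ ipad = 32 c1 36 36 36 36 36; K' ⊕ opad = 58 ab 5c 5c 5c 5c 5c.
Inner hash: sum = 50+193+54+54+54+54+54+132+91+38+53 = 827 → 03 3b.
Outer hash (recomputed tag): sum = 88+171+92+92+92+92+92+3+59 = 781 → 03 0d.
Recomputed tag = 030d; claimed = 7a0d → mismatch.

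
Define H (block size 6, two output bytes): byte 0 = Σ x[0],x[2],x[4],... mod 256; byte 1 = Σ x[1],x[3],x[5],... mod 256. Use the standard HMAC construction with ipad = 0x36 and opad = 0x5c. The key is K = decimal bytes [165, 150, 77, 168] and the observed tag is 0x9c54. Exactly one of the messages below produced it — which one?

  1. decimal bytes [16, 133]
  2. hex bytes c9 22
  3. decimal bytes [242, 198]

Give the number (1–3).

3

Key decimal bytes [165, 150, 77, 168] = a5 96 4d a8 is 4 bytes ≤ B = 6; zero-pad to 6 bytes: K' = a5 96 4d a8 00 00.
K' ⊕ ipad = 93 a0 7b 9e 36 36; K' ⊕ opad = f9 ca 11 f4 5c 5c.
m1: inner = H(93 a0 7b 9e 36 36 10 85) = 54 f9; tag = H(f9 ca 11 f4 5c 5c 54 f9) = ba13
m2: inner = H(93 a0 7b 9e 36 36 c9 22) = 0d 96; tag = H(f9 ca 11 f4 5c 5c 0d 96) = 73b0
m3: inner = H(93 a0 7b 9e 36 36 f2 c6) = 36 3a; tag = H(f9 ca 11 f4 5c 5c 36 3a) = 9c54 ← matches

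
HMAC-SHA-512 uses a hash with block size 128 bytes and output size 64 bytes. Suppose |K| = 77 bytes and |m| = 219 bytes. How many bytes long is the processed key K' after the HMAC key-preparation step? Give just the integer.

128

Key is 77 ≤ 128 bytes, zero-padded: |K'| = 128.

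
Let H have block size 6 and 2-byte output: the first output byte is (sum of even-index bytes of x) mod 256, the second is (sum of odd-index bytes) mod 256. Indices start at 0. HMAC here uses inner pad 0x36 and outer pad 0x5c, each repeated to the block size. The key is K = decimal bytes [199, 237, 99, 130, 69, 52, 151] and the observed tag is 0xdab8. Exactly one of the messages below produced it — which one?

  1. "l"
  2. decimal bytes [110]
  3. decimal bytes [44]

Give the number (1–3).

3

Key decimal bytes [199, 237, 99, 130, 69, 52, 151] = c7 ed 63 82 45 34 97 is 7 bytes > B = 6, so hash it first: H(key) = 06 a3, then zero-pad to 6 bytes: K' = 06 a3 00 00 00 00.
K' ⊕ ipad = 30 95 36 36 36 36; K' ⊕ opad = 5a ff 5c 5c 5c 5c.
m1: inner = H(30 95 36 36 36 36 6c) = 08 01; tag = H(5a ff 5c 5c 5c 5c 08 01) = 1ab8
m2: inner = H(30 95 36 36 36 36 6e) = 0a 01; tag = H(5a ff 5c 5c 5c 5c 0a 01) = 1cb8
m3: inner = H(30 95 36 36 36 36 2c) = c8 01; tag = H(5a ff 5c 5c 5c 5c c8 01) = dab8 ← matches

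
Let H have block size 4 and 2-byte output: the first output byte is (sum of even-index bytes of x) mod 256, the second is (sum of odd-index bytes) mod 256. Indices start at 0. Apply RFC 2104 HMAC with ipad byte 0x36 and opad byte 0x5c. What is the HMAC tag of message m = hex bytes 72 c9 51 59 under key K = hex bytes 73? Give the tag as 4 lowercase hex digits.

c946

Key hex bytes 73 is 1 byte ≤ B = 4; zero-pad to 4 bytes: K' = 73 00 00 00.
K' ⊕ ipad = 45 36 36 36.  K' ⊕ opad = 2f 5c 5c 5c.
Inner input = (K'⊕ipad) ∥ m = 45 36 36 36 ∥ 72 c9 51 59.
Inner hash: even-index sum = 318 mod 256 = 62; odd-index sum = 398 mod 256 = 142 → 3e 8e.
Outer input = (K'⊕opad) ∥ inner = 2f 5c 5c 5c ∥ 3e 8e.
Outer hash (tag): even-index sum = 201 mod 256 = 201; odd-index sum = 326 mod 256 = 70 → c9 46.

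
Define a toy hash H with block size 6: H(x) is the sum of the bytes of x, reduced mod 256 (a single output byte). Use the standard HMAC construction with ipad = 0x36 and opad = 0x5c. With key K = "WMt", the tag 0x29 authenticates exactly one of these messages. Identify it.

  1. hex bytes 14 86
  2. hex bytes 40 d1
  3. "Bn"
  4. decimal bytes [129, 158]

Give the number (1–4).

Key "WMt" = 57 4d 74 is 3 bytes ≤ B = 6; zero-pad to 6 bytes: K' = 57 4d 74 00 00 00.
K' ⊕ ipad = 61 7b 42 36 36 36; K' ⊕ opad = 0b 11 28 5c 5c 5c.
m1: inner = H(61 7b 42 36 36 36 14 86) = 5a; tag = H(0b 11 28 5c 5c 5c 5a) = b2
m2: inner = H(61 7b 42 36 36 36 40 d1) = d1; tag = H(0b 11 28 5c 5c 5c d1) = 29 ← matches
m3: inner = H(61 7b 42 36 36 36 42 6e) = 70; tag = H(0b 11 28 5c 5c 5c 70) = c8
m4: inner = H(61 7b 42 36 36 36 81 9e) = df; tag = H(0b 11 28 5c 5c 5c df) = 37

2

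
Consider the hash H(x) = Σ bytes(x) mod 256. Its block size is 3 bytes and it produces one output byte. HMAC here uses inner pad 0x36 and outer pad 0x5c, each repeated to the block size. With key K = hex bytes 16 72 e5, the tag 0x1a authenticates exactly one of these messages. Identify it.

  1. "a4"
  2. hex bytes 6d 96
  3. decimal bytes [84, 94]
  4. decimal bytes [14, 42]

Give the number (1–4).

Key hex bytes 16 72 e5 is exactly B = 3 bytes: K' = 16 72 e5.
K' ⊕ ipad = 20 44 d3; K' ⊕ opad = 4a 2e b9.
m1: inner = H(20 44 d3 61 34) = cc; tag = H(4a 2e b9 cc) = fd
m2: inner = H(20 44 d3 6d 96) = 3a; tag = H(4a 2e b9 3a) = 6b
m3: inner = H(20 44 d3 54 5e) = e9; tag = H(4a 2e b9 e9) = 1a ← matches
m4: inner = H(20 44 d3 0e 2a) = 6f; tag = H(4a 2e b9 6f) = a0

3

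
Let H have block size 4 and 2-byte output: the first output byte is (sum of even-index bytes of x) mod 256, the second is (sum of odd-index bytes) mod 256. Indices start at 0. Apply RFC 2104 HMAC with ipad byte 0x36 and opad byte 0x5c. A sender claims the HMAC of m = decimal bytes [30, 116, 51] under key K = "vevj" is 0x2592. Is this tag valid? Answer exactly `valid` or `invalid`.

valid

Key "vevj" = 76 65 76 6a is exactly B = 4 bytes: K' = 76 65 76 6a.
K' ⊕ ipad = 40 53 40 5c; K' ⊕ opad = 2a 39 2a 36.
Inner hash: even-index sum = 209 mod 256 = 209; odd-index sum = 291 mod 256 = 35 → d1 23.
Outer hash (recomputed tag): even-index sum = 293 mod 256 = 37; odd-index sum = 146 mod 256 = 146 → 25 92.
Recomputed tag = 2592; claimed = 2592 → match.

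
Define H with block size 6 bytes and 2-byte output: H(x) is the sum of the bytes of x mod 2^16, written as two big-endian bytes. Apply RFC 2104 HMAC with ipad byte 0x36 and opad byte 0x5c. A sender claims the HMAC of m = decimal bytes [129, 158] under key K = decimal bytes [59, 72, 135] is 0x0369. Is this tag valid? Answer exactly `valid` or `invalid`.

Key decimal bytes [59, 72, 135] = 3b 48 87 is 3 bytes ≤ B = 6; zero-pad to 6 bytes: K' = 3b 48 87 00 00 00.
K' ⊕ ipad = 0d 7e b1 36 36 36; K' ⊕ opad = 67 14 db 5c 5c 5c.
Inner hash: sum = 13+126+177+54+54+54+129+158 = 765 → 02 fd.
Outer hash (recomputed tag): sum = 103+20+219+92+92+92+2+253 = 873 → 03 69.
Recomputed tag = 0369; claimed = 0369 → match.

valid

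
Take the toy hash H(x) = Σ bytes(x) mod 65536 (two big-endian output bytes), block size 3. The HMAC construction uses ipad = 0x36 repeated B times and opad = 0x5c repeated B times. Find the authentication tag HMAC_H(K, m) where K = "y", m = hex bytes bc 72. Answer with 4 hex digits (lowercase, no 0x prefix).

Key "y" = 79 is 1 byte ≤ B = 3; zero-pad to 3 bytes: K' = 79 00 00.
K' ⊕ ipad = 4f 36 36.  K' ⊕ opad = 25 5c 5c.
Inner input = (K'⊕ipad) ∥ m = 4f 36 36 ∥ bc 72.
Inner hash: sum = 79+54+54+188+114 = 489 → 01 e9.
Outer input = (K'⊕opad) ∥ inner = 25 5c 5c ∥ 01 e9.
Outer hash (tag): sum = 37+92+92+1+233 = 455 → 01 c7.

01c7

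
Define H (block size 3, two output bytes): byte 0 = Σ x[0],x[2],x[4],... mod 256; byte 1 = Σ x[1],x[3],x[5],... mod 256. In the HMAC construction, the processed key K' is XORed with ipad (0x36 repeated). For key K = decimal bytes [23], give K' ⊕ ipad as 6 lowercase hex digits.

213636

Key decimal bytes [23] = 17 is 1 byte ≤ B = 3; zero-pad to 3 bytes: K' = 17 00 00.
XOR each byte with 0x36: 17⊕36=21, 00⊕36=36, 00⊕36=36.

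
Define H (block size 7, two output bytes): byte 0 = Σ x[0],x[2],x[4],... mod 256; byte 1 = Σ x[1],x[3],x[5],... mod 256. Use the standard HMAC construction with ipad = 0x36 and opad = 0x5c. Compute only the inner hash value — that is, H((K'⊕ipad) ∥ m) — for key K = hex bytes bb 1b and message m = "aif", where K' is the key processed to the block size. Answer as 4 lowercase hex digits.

Key hex bytes bb 1b is 2 bytes ≤ B = 7; zero-pad to 7 bytes: K' = bb 1b 00 00 00 00 00.
K' ⊕ ipad = 8d 2d 36 36 36 36 36.
Inner input = 8d 2d 36 36 36 36 36 ∥ 61 69 66.
Inner hash: even-index sum = 408 mod 256 = 152; odd-index sum = 352 mod 256 = 96 → 98 60.

9860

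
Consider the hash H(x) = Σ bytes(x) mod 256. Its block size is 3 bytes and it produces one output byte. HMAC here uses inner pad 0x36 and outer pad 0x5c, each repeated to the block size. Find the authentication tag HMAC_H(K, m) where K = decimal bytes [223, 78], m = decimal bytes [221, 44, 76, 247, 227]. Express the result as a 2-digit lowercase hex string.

b7

Key decimal bytes [223, 78] = df 4e is 2 bytes ≤ B = 3; zero-pad to 3 bytes: K' = df 4e 00.
K' ⊕ ipad = e9 78 36.  K' ⊕ opad = 83 12 5c.
Inner input = (K'⊕ipad) ∥ m = e9 78 36 ∥ dd 2c 4c f7 e3.
Inner hash: sum = 233+120+54+221+44+76+247+227 = 1222; mod 256 = 198 → c6.
Outer input = (K'⊕opad) ∥ inner = 83 12 5c ∥ c6.
Outer hash (tag): sum = 131+18+92+198 = 439; mod 256 = 183 → b7.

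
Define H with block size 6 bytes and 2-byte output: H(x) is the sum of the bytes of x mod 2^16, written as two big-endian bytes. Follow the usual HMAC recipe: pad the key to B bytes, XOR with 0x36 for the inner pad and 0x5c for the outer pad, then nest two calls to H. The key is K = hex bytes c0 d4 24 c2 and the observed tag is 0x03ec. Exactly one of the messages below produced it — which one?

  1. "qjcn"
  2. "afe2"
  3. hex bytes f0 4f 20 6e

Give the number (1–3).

Key hex bytes c0 d4 24 c2 is 4 bytes ≤ B = 6; zero-pad to 6 bytes: K' = c0 d4 24 c2 00 00.
K' ⊕ ipad = f6 e2 12 f4 36 36; K' ⊕ opad = 9c 88 78 9e 5c 5c.
m1: inner = H(f6 e2 12 f4 36 36 71 6a 63 6e) = 04 f6; tag = H(9c 88 78 9e 5c 5c 04 f6) = 03ec ← matches
m2: inner = H(f6 e2 12 f4 36 36 61 66 65 32) = 04 a8; tag = H(9c 88 78 9e 5c 5c 04 a8) = 039e
m3: inner = H(f6 e2 12 f4 36 36 f0 4f 20 6e) = 05 17; tag = H(9c 88 78 9e 5c 5c 05 17) = 030e

1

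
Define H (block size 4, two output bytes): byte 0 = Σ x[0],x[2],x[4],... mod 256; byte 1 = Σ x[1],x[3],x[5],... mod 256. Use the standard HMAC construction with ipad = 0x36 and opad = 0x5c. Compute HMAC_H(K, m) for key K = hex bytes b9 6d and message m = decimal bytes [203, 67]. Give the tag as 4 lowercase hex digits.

Key hex bytes b9 6d is 2 bytes ≤ B = 4; zero-pad to 4 bytes: K' = b9 6d 00 00.
K' ⊕ ipad = 8f 5b 36 36.  K' ⊕ opad = e5 31 5c 5c.
Inner input = (K'⊕ipad) ∥ m = 8f 5b 36 36 ∥ cb 43.
Inner hash: even-index sum = 400 mod 256 = 144; odd-index sum = 212 mod 256 = 212 → 90 d4.
Outer input = (K'⊕opad) ∥ inner = e5 31 5c 5c ∥ 90 d4.
Outer hash (tag): even-index sum = 465 mod 256 = 209; odd-index sum = 353 mod 256 = 97 → d1 61.

d161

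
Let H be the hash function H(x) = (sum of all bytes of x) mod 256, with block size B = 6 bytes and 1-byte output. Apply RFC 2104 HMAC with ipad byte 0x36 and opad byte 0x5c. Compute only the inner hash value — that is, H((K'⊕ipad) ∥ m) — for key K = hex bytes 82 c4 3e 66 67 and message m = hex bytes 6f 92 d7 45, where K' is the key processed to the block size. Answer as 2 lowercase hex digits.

Key hex bytes 82 c4 3e 66 67 is 5 bytes ≤ B = 6; zero-pad to 6 bytes: K' = 82 c4 3e 66 67 00.
K' ⊕ ipad = b4 f2 08 50 51 36.
Inner input = b4 f2 08 50 51 36 ∥ 6f 92 d7 45.
Inner hash: sum = 180+242+8+80+81+54+111+146+215+69 = 1186; mod 256 = 162 → a2.

a2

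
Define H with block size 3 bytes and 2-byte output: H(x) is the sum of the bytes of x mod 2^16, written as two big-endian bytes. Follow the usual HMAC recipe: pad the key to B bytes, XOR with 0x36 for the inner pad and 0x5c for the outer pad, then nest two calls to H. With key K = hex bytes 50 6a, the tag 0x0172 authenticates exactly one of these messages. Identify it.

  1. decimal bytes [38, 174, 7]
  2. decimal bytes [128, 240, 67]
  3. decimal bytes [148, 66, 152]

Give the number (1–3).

Key hex bytes 50 6a is 2 bytes ≤ B = 3; zero-pad to 3 bytes: K' = 50 6a 00.
K' ⊕ ipad = 66 5c 36; K' ⊕ opad = 0c 36 5c.
m1: inner = H(66 5c 36 26 ae 07) = 01 d3; tag = H(0c 36 5c 01 d3) = 0172 ← matches
m2: inner = H(66 5c 36 80 f0 43) = 02 ab; tag = H(0c 36 5c 02 ab) = 014b
m3: inner = H(66 5c 36 94 42 98) = 02 66; tag = H(0c 36 5c 02 66) = 0106

1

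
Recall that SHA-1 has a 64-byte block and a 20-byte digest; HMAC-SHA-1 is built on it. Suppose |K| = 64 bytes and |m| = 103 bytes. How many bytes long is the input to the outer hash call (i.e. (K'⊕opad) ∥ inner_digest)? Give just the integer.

84

Key is 64 ≤ 64 bytes, zero-padded: |K'| = 64.
Outer input = (K'⊕opad) ∥ H(inner) → 64 + 20 = 84 bytes.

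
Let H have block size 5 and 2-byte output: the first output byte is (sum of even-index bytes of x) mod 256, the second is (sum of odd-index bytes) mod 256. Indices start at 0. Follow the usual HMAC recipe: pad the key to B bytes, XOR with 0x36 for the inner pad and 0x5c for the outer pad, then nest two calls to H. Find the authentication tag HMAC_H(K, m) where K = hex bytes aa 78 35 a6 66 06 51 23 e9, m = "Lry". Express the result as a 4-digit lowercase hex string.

479e

Key hex bytes aa 78 35 a6 66 06 51 23 e9 is 9 bytes > B = 5, so hash it first: H(key) = 7f 47, then zero-pad to 5 bytes: K' = 7f 47 00 00 00.
K' ⊕ ipad = 49 71 36 36 36.  K' ⊕ opad = 23 1b 5c 5c 5c.
Inner input = (K'⊕ipad) ∥ m = 49 71 36 36 36 ∥ 4c 72 79.
Inner hash: even-index sum = 295 mod 256 = 39; odd-index sum = 364 mod 256 = 108 → 27 6c.
Outer input = (K'⊕opad) ∥ inner = 23 1b 5c 5c 5c ∥ 27 6c.
Outer hash (tag): even-index sum = 327 mod 256 = 71; odd-index sum = 158 mod 256 = 158 → 47 9e.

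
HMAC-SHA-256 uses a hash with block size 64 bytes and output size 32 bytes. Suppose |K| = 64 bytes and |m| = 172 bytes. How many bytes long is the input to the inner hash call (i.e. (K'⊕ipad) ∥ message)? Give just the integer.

Key is 64 ≤ 64 bytes, zero-padded: |K'| = 64.
Inner input = (K'⊕ipad) ∥ m → 64 + 172 = 236 bytes.

236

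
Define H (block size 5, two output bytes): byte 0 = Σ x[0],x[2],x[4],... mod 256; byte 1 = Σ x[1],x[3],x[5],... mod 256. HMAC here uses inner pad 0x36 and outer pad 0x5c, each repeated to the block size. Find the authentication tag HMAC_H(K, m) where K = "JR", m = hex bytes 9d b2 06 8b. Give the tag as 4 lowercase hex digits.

0b8f

Key "JR" = 4a 52 is 2 bytes ≤ B = 5; zero-pad to 5 bytes: K' = 4a 52 00 00 00.
K' ⊕ ipad = 7c 64 36 36 36.  K' ⊕ opad = 16 0e 5c 5c 5c.
Inner input = (K'⊕ipad) ∥ m = 7c 64 36 36 36 ∥ 9d b2 06 8b.
Inner hash: even-index sum = 549 mod 256 = 37; odd-index sum = 317 mod 256 = 61 → 25 3d.
Outer input = (K'⊕opad) ∥ inner = 16 0e 5c 5c 5c ∥ 25 3d.
Outer hash (tag): even-index sum = 267 mod 256 = 11; odd-index sum = 143 mod 256 = 143 → 0b 8f.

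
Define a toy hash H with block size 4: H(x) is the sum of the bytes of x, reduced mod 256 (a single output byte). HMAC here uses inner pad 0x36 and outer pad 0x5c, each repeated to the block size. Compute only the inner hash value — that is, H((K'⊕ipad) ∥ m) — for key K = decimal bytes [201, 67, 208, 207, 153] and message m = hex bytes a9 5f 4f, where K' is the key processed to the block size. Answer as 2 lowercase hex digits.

6b

Key decimal bytes [201, 67, 208, 207, 153] = c9 43 d0 cf 99 is 5 bytes > B = 4, so hash it first: H(key) = 44, then zero-pad to 4 bytes: K' = 44 00 00 00.
K' ⊕ ipad = 72 36 36 36.
Inner input = 72 36 36 36 ∥ a9 5f 4f.
Inner hash: sum = 114+54+54+54+169+95+79 = 619; mod 256 = 107 → 6b.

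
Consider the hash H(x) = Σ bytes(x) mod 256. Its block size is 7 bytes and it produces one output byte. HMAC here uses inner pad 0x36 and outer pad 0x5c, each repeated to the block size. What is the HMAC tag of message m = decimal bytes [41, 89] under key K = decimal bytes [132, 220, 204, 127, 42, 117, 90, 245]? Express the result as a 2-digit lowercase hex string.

62

Key decimal bytes [132, 220, 204, 127, 42, 117, 90, 245] = 84 dc cc 7f 2a 75 5a f5 is 8 bytes > B = 7, so hash it first: H(key) = 99, then zero-pad to 7 bytes: K' = 99 00 00 00 00 00 00.
K' ⊕ ipad = af 36 36 36 36 36 36.  K' ⊕ opad = c5 5c 5c 5c 5c 5c 5c.
Inner input = (K'⊕ipad) ∥ m = af 36 36 36 36 36 36 ∥ 29 59.
Inner hash: sum = 175+54+54+54+54+54+54+41+89 = 629; mod 256 = 117 → 75.
Outer input = (K'⊕opad) ∥ inner = c5 5c 5c 5c 5c 5c 5c ∥ 75.
Outer hash (tag): sum = 197+92+92+92+92+92+92+117 = 866; mod 256 = 98 → 62.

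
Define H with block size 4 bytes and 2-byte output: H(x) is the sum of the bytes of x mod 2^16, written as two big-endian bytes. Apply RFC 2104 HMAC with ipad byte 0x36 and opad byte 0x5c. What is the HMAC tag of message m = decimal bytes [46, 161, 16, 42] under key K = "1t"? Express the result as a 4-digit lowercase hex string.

Key "1t" = 31 74 is 2 bytes ≤ B = 4; zero-pad to 4 bytes: K' = 31 74 00 00.
K' ⊕ ipad = 07 42 36 36.  K' ⊕ opad = 6d 28 5c 5c.
Inner input = (K'⊕ipad) ∥ m = 07 42 36 36 ∥ 2e a1 10 2a.
Inner hash: sum = 7+66+54+54+46+161+16+42 = 446 → 01 be.
Outer input = (K'⊕opad) ∥ inner = 6d 28 5c 5c ∥ 01 be.
Outer hash (tag): sum = 109+40+92+92+1+190 = 524 → 02 0c.

020c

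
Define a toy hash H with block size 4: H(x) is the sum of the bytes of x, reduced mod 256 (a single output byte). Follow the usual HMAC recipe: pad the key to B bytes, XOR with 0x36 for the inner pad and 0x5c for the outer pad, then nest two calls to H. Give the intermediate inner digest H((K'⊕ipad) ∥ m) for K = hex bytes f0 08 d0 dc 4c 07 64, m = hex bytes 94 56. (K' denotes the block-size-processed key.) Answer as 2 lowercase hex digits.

Key hex bytes f0 08 d0 dc 4c 07 64 is 7 bytes > B = 4, so hash it first: H(key) = 5b, then zero-pad to 4 bytes: K' = 5b 00 00 00.
K' ⊕ ipad = 6d 36 36 36.
Inner input = 6d 36 36 36 ∥ 94 56.
Inner hash: sum = 109+54+54+54+148+86 = 505; mod 256 = 249 → f9.

f9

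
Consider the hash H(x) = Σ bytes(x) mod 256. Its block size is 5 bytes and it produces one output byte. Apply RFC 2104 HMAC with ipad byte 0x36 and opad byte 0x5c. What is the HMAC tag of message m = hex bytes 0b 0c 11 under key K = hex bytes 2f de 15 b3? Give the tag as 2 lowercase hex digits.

Key hex bytes 2f de 15 b3 is 4 bytes ≤ B = 5; zero-pad to 5 bytes: K' = 2f de 15 b3 00.
K' ⊕ ipad = 19 e8 23 85 36.  K' ⊕ opad = 73 82 49 ef 5c.
Inner input = (K'⊕ipad) ∥ m = 19 e8 23 85 36 ∥ 0b 0c 11.
Inner hash: sum = 25+232+35+133+54+11+12+17 = 519; mod 256 = 7 → 07.
Outer input = (K'⊕opad) ∥ inner = 73 82 49 ef 5c ∥ 07.
Outer hash (tag): sum = 115+130+73+239+92+7 = 656; mod 256 = 144 → 90.

90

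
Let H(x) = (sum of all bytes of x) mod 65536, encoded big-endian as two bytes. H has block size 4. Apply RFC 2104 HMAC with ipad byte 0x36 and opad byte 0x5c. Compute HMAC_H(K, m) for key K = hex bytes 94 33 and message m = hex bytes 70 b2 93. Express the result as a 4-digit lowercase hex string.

02b9

Key hex bytes 94 33 is 2 bytes ≤ B = 4; zero-pad to 4 bytes: K' = 94 33 00 00.
K' ⊕ ipad = a2 05 36 36.  K' ⊕ opad = c8 6f 5c 5c.
Inner input = (K'⊕ipad) ∥ m = a2 05 36 36 ∥ 70 b2 93.
Inner hash: sum = 162+5+54+54+112+178+147 = 712 → 02 c8.
Outer input = (K'⊕opad) ∥ inner = c8 6f 5c 5c ∥ 02 c8.
Outer hash (tag): sum = 200+111+92+92+2+200 = 697 → 02 b9.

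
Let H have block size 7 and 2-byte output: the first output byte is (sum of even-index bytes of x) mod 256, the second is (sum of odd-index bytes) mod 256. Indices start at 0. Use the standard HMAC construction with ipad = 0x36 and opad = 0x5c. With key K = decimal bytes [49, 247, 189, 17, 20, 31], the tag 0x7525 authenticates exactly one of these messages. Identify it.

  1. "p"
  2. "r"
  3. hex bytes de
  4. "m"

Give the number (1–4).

Key decimal bytes [49, 247, 189, 17, 20, 31] = 31 f7 bd 11 14 1f is 6 bytes ≤ B = 7; zero-pad to 7 bytes: K' = 31 f7 bd 11 14 1f 00.
K' ⊕ ipad = 07 c1 8b 27 22 29 36; K' ⊕ opad = 6d ab e1 4d 48 43 5c.
m1: inner = H(07 c1 8b 27 22 29 36 70) = ea 81; tag = H(6d ab e1 4d 48 43 5c ea 81) = 7325
m2: inner = H(07 c1 8b 27 22 29 36 72) = ea 83; tag = H(6d ab e1 4d 48 43 5c ea 83) = 7525 ← matches
m3: inner = H(07 c1 8b 27 22 29 36 de) = ea ef; tag = H(6d ab e1 4d 48 43 5c ea ef) = e125
m4: inner = H(07 c1 8b 27 22 29 36 6d) = ea 7e; tag = H(6d ab e1 4d 48 43 5c ea 7e) = 7025

2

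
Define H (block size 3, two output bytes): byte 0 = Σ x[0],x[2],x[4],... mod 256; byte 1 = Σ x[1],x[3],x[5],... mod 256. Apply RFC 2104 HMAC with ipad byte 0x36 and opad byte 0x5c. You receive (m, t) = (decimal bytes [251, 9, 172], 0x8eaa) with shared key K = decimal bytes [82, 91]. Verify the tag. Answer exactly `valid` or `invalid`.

Key decimal bytes [82, 91] = 52 5b is 2 bytes ≤ B = 3; zero-pad to 3 bytes: K' = 52 5b 00.
K' ⊕ ipad = 64 6d 36; K' ⊕ opad = 0e 07 5c.
Inner hash: even-index sum = 163 mod 256 = 163; odd-index sum = 532 mod 256 = 20 → a3 14.
Outer hash (recomputed tag): even-index sum = 126 mod 256 = 126; odd-index sum = 170 mod 256 = 170 → 7e aa.
Recomputed tag = 7eaa; claimed = 8eaa → mismatch.

invalid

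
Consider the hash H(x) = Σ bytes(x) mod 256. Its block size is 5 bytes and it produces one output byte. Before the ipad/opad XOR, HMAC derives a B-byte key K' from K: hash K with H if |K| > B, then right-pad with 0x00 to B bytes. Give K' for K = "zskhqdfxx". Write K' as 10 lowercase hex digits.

|K| = 9 > B = 5, so first hash the key.
H(K): sum = 122+115+107+104+113+100+102+120+120 = 1003; mod 256 = 235 → eb.
Zero-pad H(K) = eb to 5 bytes: K' = eb 00 00 00 00.

eb00000000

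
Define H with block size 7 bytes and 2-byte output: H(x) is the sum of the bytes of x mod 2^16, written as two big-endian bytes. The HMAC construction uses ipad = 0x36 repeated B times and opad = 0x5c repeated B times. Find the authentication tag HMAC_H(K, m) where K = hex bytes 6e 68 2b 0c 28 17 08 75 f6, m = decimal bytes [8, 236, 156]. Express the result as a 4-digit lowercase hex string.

Key hex bytes 6e 68 2b 0c 28 17 08 75 f6 is 9 bytes > B = 7, so hash it first: H(key) = 02 bf, then zero-pad to 7 bytes: K' = 02 bf 00 00 00 00 00.
K' ⊕ ipad = 34 89 36 36 36 36 36.  K' ⊕ opad = 5e e3 5c 5c 5c 5c 5c.
Inner input = (K'⊕ipad) ∥ m = 34 89 36 36 36 36 36 ∥ 08 ec 9c.
Inner hash: sum = 52+137+54+54+54+54+54+8+236+156 = 859 → 03 5b.
Outer input = (K'⊕opad) ∥ inner = 5e e3 5c 5c 5c 5c 5c ∥ 03 5b.
Outer hash (tag): sum = 94+227+92+92+92+92+92+3+91 = 875 → 03 6b.

036b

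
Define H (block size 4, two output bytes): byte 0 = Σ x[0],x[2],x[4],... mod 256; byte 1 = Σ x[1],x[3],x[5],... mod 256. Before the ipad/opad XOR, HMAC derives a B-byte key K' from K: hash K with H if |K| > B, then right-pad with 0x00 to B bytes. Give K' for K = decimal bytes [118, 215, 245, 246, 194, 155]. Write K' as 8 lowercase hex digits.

2d680000

|K| = 6 > B = 4, so first hash the key.
H(K): even-index sum = 557 mod 256 = 45; odd-index sum = 616 mod 256 = 104 → 2d 68.
Zero-pad H(K) = 2d 68 to 4 bytes: K' = 2d 68 00 00.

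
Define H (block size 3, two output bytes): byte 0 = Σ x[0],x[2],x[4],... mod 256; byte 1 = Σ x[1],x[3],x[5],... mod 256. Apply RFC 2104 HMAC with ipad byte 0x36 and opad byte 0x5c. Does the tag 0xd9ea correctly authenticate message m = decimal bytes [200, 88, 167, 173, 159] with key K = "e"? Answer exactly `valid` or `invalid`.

valid

Key "e" = 65 is 1 byte ≤ B = 3; zero-pad to 3 bytes: K' = 65 00 00.
K' ⊕ ipad = 53 36 36; K' ⊕ opad = 39 5c 5c.
Inner hash: even-index sum = 398 mod 256 = 142; odd-index sum = 580 mod 256 = 68 → 8e 44.
Outer hash (recomputed tag): even-index sum = 217 mod 256 = 217; odd-index sum = 234 mod 256 = 234 → d9 ea.
Recomputed tag = d9ea; claimed = d9ea → match.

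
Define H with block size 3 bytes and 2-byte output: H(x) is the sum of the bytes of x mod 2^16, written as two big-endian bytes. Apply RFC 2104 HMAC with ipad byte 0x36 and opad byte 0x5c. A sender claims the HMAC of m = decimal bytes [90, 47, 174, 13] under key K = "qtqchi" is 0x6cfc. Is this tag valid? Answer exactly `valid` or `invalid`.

Key "qtqchi" = 71 74 71 63 68 69 is 6 bytes > B = 3, so hash it first: H(key) = 02 8a, then zero-pad to 3 bytes: K' = 02 8a 00.
K' ⊕ ipad = 34 bc 36; K' ⊕ opad = 5e d6 5c.
Inner hash: sum = 52+188+54+90+47+174+13 = 618 → 02 6a.
Outer hash (recomputed tag): sum = 94+214+92+2+106 = 508 → 01 fc.
Recomputed tag = 01fc; claimed = 6cfc → mismatch.

invalid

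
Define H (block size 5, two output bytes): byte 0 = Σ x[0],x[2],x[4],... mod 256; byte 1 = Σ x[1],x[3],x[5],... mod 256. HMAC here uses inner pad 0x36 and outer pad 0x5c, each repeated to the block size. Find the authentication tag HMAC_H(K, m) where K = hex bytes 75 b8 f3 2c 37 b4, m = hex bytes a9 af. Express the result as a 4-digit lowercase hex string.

08e4

Key hex bytes 75 b8 f3 2c 37 b4 is 6 bytes > B = 5, so hash it first: H(key) = 9f 98, then zero-pad to 5 bytes: K' = 9f 98 00 00 00.
K' ⊕ ipad = a9 ae 36 36 36.  K' ⊕ opad = c3 c4 5c 5c 5c.
Inner input = (K'⊕ipad) ∥ m = a9 ae 36 36 36 ∥ a9 af.
Inner hash: even-index sum = 452 mod 256 = 196; odd-index sum = 397 mod 256 = 141 → c4 8d.
Outer input = (K'⊕opad) ∥ inner = c3 c4 5c 5c 5c ∥ c4 8d.
Outer hash (tag): even-index sum = 520 mod 256 = 8; odd-index sum = 484 mod 256 = 228 → 08 e4.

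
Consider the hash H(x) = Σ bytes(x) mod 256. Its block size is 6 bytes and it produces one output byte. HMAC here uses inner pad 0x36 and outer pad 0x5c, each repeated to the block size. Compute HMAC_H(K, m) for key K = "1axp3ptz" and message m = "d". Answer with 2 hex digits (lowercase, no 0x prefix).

d2

Key "1axp3ptz" = 31 61 78 70 33 70 74 7a is 8 bytes > B = 6, so hash it first: H(key) = 0b, then zero-pad to 6 bytes: K' = 0b 00 00 00 00 00.
K' ⊕ ipad = 3d 36 36 36 36 36.  K' ⊕ opad = 57 5c 5c 5c 5c 5c.
Inner input = (K'⊕ipad) ∥ m = 3d 36 36 36 36 36 ∥ 64.
Inner hash: sum = 61+54+54+54+54+54+100 = 431; mod 256 = 175 → af.
Outer input = (K'⊕opad) ∥ inner = 57 5c 5c 5c 5c 5c ∥ af.
Outer hash (tag): sum = 87+92+92+92+92+92+175 = 722; mod 256 = 210 → d2.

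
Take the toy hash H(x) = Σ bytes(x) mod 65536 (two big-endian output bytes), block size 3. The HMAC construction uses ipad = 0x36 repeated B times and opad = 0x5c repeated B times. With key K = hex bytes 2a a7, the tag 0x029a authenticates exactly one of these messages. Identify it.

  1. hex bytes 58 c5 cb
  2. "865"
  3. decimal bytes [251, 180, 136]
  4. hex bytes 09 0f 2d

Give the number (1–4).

1

Key hex bytes 2a a7 is 2 bytes ≤ B = 3; zero-pad to 3 bytes: K' = 2a a7 00.
K' ⊕ ipad = 1c 91 36; K' ⊕ opad = 76 fb 5c.
m1: inner = H(1c 91 36 58 c5 cb) = 02 cb; tag = H(76 fb 5c 02 cb) = 029a ← matches
m2: inner = H(1c 91 36 38 36 35) = 01 86; tag = H(76 fb 5c 01 86) = 0254
m3: inner = H(1c 91 36 fb b4 88) = 03 1a; tag = H(76 fb 5c 03 1a) = 01ea
m4: inner = H(1c 91 36 09 0f 2d) = 01 28; tag = H(76 fb 5c 01 28) = 01f6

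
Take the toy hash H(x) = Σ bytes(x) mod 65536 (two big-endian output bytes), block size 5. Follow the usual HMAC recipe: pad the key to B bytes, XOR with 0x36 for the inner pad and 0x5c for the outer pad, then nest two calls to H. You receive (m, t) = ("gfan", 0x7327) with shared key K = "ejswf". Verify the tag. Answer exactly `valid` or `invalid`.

invalid

Key "ejswf" = 65 6a 73 77 66 is exactly B = 5 bytes: K' = 65 6a 73 77 66.
K' ⊕ ipad = 53 5c 45 41 50; K' ⊕ opad = 39 36 2f 2b 3a.
Inner hash: sum = 83+92+69+65+80+103+102+97+110 = 801 → 03 21.
Outer hash (recomputed tag): sum = 57+54+47+43+58+3+33 = 295 → 01 27.
Recomputed tag = 0127; claimed = 7327 → mismatch.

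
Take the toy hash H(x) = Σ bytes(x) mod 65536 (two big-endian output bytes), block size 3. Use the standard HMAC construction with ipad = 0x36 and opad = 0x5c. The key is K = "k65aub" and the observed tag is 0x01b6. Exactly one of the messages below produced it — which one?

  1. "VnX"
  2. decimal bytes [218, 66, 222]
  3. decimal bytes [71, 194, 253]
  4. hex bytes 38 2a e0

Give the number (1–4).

3

Key "k65aub" = 6b 36 35 61 75 62 is 6 bytes > B = 3, so hash it first: H(key) = 02 0e, then zero-pad to 3 bytes: K' = 02 0e 00.
K' ⊕ ipad = 34 38 36; K' ⊕ opad = 5e 52 5c.
m1: inner = H(34 38 36 56 6e 58) = 01 be; tag = H(5e 52 5c 01 be) = 01cb
m2: inner = H(34 38 36 da 42 de) = 02 9c; tag = H(5e 52 5c 02 9c) = 01aa
m3: inner = H(34 38 36 47 c2 fd) = 02 a8; tag = H(5e 52 5c 02 a8) = 01b6 ← matches
m4: inner = H(34 38 36 38 2a e0) = 01 e4; tag = H(5e 52 5c 01 e4) = 01f1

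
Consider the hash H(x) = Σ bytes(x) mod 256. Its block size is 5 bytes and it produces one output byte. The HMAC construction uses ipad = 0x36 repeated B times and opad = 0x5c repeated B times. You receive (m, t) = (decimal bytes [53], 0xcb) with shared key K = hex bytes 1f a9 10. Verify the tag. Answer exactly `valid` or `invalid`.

Key hex bytes 1f a9 10 is 3 bytes ≤ B = 5; zero-pad to 5 bytes: K' = 1f a9 10 00 00.
K' ⊕ ipad = 29 9f 26 36 36; K' ⊕ opad = 43 f5 4c 5c 5c.
Inner hash: sum = 41+159+38+54+54+53 = 399; mod 256 = 143 → 8f.
Outer hash (recomputed tag): sum = 67+245+76+92+92+143 = 715; mod 256 = 203 → cb.
Recomputed tag = cb; claimed = cb → match.

valid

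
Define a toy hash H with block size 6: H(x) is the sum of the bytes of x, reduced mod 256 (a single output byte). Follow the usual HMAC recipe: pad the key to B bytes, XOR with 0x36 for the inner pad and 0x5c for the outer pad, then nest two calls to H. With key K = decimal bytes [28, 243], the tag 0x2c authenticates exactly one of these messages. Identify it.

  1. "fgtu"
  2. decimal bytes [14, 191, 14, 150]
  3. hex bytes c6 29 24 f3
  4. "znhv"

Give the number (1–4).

3

Key decimal bytes [28, 243] = 1c f3 is 2 bytes ≤ B = 6; zero-pad to 6 bytes: K' = 1c f3 00 00 00 00.
K' ⊕ ipad = 2a c5 36 36 36 36; K' ⊕ opad = 40 af 5c 5c 5c 5c.
m1: inner = H(2a c5 36 36 36 36 66 67 74 75) = 7d; tag = H(40 af 5c 5c 5c 5c 7d) = dc
m2: inner = H(2a c5 36 36 36 36 0e bf 0e 96) = 38; tag = H(40 af 5c 5c 5c 5c 38) = 97
m3: inner = H(2a c5 36 36 36 36 c6 29 24 f3) = cd; tag = H(40 af 5c 5c 5c 5c cd) = 2c ← matches
m4: inner = H(2a c5 36 36 36 36 7a 6e 68 76) = 8d; tag = H(40 af 5c 5c 5c 5c 8d) = ec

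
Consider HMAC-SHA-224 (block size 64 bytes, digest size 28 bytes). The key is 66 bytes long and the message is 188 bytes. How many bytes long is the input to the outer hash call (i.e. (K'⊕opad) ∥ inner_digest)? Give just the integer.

92

Key is 66 > 64 bytes, so it is hashed to 28 bytes then zero-padded to 64: |K'| = 64.
Outer input = (K'⊕opad) ∥ H(inner) → 64 + 28 = 92 bytes.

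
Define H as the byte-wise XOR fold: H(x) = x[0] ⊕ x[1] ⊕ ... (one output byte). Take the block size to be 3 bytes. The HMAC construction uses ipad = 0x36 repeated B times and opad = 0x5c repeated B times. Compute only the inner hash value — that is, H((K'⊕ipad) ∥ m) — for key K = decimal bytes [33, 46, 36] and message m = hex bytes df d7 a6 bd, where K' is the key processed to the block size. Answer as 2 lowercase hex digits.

0e

Key decimal bytes [33, 46, 36] = 21 2e 24 is exactly B = 3 bytes: K' = 21 2e 24.
K' ⊕ ipad = 17 18 12.
Inner input = 17 18 12 ∥ df d7 a6 bd.
Inner hash: XOR 17⊕18⊕12⊕df⊕d7⊕a6⊕bd = 0e.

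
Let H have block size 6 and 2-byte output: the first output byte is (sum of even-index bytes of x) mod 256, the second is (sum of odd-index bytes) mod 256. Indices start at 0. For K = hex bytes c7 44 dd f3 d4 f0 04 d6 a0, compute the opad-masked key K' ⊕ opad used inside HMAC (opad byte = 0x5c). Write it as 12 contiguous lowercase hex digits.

40a15c5c5c5c

Key hex bytes c7 44 dd f3 d4 f0 04 d6 a0 is 9 bytes > B = 6, so hash it first: H(key) = 1c fd, then zero-pad to 6 bytes: K' = 1c fd 00 00 00 00.
XOR each byte with 0x5c: 1c⊕5c=40, fd⊕5c=a1, 00⊕5c=5c, 00⊕5c=5c, 00⊕5c=5c, 00⊕5c=5c.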